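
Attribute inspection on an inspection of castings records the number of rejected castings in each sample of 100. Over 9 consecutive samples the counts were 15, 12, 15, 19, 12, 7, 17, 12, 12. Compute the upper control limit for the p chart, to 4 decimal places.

0.2368

p̄ = Σdᵢ / (k·n) = 121 / (9 × 100) = 0.13444
UCL = p̄ + 3·√(p̄(1−p̄)/n) = 0.13444 + 3 × √(0.13444×0.86556/100) = 0.13444 + 3 × 0.03411 = 0.23678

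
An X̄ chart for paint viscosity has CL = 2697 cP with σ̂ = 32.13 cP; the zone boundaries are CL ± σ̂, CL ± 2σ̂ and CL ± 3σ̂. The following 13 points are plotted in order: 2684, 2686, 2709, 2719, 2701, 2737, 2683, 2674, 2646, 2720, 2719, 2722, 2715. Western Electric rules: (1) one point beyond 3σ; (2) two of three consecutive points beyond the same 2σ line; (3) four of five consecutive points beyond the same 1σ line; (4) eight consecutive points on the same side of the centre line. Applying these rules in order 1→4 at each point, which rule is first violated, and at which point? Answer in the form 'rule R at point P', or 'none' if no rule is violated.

Zone of each point (C = within 1σ̂, B = 1σ̂–2σ̂, A = 2σ̂–3σ̂, * = beyond 3σ̂; sign = side of CL): 1:-C, 2:-C, 3:+C, 4:+C, 5:+C, 6:+B, 7:-C, 8:-C, 9:-B, 10:+C, 11:+C, 12:+C, 13:+C
No rule fires across all 13 points.

none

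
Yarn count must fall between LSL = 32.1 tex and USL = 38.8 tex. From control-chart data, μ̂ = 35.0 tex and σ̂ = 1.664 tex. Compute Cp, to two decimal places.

Cp = (USL − LSL) / (6σ̂) = (38.8 − 32.1) / (6 × 1.664) = 6.7000 / 9.9840 = 0.6711

0.67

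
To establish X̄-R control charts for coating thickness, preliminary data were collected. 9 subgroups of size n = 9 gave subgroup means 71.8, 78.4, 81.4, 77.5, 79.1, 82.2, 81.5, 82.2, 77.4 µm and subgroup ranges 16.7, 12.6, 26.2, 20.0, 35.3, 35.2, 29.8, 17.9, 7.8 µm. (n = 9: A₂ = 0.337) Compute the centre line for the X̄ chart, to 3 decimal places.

X̄̄ = (71.8 + 78.4 + 81.4 + 77.5 + 79.1 + 82.2 + 81.5 + 82.2 + 77.4) / 9 = 711.5000 / 9 = 79.0556
CL = X̄̄ = 79.0556

79.056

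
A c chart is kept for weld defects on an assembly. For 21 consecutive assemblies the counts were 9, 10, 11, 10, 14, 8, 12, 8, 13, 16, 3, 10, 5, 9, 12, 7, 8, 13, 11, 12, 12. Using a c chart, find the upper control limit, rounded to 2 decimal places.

19.70

c̄ = (9 + 10 + 11 + 10 + 14 + 8 + 12 + 8 + 13 + 16 + 3 + 10 + 5 + 9 + 12 + 7 + 8 + 13 + 11 + 12 + 12) / 21 = 213 / 21 = 10.1429
UCL = c̄ + 3√c̄ = 10.1429 + 3 × √10.1429 = 10.1429 + 3 × 3.1848 = 19.6972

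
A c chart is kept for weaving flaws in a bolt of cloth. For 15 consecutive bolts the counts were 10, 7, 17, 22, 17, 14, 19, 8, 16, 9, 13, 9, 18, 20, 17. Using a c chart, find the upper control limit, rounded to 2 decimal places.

c̄ = (10 + 7 + 17 + 22 + 17 + 14 + 19 + 8 + 16 + 9 + 13 + 9 + 18 + 20 + 17) / 15 = 216 / 15 = 14.4000
UCL = c̄ + 3√c̄ = 14.4000 + 3 × √14.4000 = 14.4000 + 3 × 3.7947 = 25.7842

25.78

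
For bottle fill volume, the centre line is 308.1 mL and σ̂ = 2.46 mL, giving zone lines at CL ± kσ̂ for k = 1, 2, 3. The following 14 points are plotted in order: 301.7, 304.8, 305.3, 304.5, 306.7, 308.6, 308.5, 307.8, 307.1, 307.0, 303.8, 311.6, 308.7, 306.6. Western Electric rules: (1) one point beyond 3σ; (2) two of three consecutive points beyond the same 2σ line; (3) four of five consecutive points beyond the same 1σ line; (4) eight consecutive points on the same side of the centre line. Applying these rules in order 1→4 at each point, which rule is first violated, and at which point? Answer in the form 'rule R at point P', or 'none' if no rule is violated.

Zone of each point (C = within 1σ̂, B = 1σ̂–2σ̂, A = 2σ̂–3σ̂, * = beyond 3σ̂; sign = side of CL): 1:-A, 2:-B, 3:-B, 4:-B, 5:-C, 6:+C, 7:+C, 8:-C, 9:-C, 10:-C, 11:-B, 12:+B, 13:+C, 14:-C
Rule 3 (four of five consecutive points beyond the same 1σ limit) is satisfied at point 4.

rule 3 at point 4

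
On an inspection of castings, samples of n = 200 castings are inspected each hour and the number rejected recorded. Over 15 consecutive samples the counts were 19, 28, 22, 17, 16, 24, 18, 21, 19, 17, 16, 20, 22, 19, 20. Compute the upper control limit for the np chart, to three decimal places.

32.557

p̄ = Σdᵢ / (k·n) = 298 / (15 × 200) = 0.09933
UCL = np̄ + 3·√(np̄(1−p̄)) = 19.8667 + 3 × √(19.8667×0.90067) = 19.8667 + 3 × 4.2300 = 32.5568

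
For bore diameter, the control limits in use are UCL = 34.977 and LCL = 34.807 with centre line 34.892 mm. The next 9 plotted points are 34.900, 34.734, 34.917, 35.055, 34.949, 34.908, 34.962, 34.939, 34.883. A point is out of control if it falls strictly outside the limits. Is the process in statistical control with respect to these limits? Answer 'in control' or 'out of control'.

Compare each point to [34.807, 34.977]: sample 2 = 34.734 < LCL; sample 4 = 35.055 > UCL.

out of control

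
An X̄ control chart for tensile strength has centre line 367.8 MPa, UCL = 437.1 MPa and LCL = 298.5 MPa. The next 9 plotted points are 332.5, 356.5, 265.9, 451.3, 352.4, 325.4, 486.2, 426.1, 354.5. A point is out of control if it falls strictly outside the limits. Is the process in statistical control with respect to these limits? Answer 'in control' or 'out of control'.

out of control

Compare each point to [298.5, 437.1]: sample 3 = 265.9 < LCL; sample 4 = 451.3 > UCL; sample 7 = 486.2 > UCL.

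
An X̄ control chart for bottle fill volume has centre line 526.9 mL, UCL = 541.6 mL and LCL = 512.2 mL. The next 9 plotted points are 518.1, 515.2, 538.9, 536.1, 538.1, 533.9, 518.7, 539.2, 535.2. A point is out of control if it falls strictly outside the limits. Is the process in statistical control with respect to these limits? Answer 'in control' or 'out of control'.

in control

All 9 points lie within [512.2, 541.6].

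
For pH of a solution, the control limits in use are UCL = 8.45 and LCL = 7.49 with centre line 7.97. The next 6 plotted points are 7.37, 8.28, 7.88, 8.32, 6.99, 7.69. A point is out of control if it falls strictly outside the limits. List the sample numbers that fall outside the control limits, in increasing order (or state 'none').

1, 5

Compare each point to [7.49, 8.45]: sample 1 = 7.37 < LCL; sample 5 = 6.99 < LCL.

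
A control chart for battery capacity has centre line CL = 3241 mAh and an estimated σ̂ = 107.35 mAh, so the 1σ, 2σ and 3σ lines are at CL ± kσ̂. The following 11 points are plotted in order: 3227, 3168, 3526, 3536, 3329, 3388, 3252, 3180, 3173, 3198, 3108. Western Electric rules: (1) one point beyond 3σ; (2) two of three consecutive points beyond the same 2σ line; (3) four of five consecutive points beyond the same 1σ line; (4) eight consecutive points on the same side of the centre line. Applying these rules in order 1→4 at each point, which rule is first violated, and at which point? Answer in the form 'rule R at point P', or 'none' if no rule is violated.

rule 2 at point 4

Zone of each point (C = within 1σ̂, B = 1σ̂–2σ̂, A = 2σ̂–3σ̂, * = beyond 3σ̂; sign = side of CL): 1:-C, 2:-C, 3:+A, 4:+A, 5:+C, 6:+B, 7:+C, 8:-C, 9:-C, 10:-C, 11:-B
Rule 2 (two of three consecutive points beyond the same 2σ limit) is satisfied at point 4.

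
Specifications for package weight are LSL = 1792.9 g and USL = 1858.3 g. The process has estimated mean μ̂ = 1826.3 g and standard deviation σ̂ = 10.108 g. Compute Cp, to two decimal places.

Cp = (USL − LSL) / (6σ̂) = (1858.3 − 1792.9) / (6 × 10.108) = 65.4000 / 60.6480 = 1.0784

1.08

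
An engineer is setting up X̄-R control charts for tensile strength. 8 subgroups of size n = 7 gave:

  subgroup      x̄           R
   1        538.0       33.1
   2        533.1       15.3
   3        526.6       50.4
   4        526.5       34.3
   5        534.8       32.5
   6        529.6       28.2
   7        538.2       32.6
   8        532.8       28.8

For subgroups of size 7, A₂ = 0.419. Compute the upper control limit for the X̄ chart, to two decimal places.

X̄̄ = (538.0 + 533.1 + 526.6 + 526.5 + 534.8 + 529.6 + 538.2 + 532.8) / 8 = 4259.6000 / 8 = 532.4500
R̄ = (33.1 + 15.3 + 50.4 + 34.3 + 32.5 + 28.2 + 32.6 + 28.8) / 8 = 255.2000 / 8 = 31.9000
UCL = X̄̄ + A₂·R̄ = 532.4500 + 0.419 × 31.9000 = 545.8161

545.82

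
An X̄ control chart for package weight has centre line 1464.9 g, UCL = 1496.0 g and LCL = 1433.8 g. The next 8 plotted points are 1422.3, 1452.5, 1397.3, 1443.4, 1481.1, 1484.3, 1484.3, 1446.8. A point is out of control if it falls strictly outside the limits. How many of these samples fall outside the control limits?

Compare each point to [1433.8, 1496.0]: sample 1 = 1422.3 < LCL; sample 3 = 1397.3 < LCL.

2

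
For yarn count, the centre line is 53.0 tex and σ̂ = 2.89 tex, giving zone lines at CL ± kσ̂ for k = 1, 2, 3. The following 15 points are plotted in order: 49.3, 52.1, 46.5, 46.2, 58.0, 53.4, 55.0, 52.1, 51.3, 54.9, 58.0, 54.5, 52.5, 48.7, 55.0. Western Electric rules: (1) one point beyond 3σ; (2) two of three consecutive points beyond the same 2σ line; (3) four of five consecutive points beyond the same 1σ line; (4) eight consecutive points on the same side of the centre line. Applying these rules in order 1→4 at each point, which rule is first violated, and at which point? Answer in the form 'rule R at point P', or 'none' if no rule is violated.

Zone of each point (C = within 1σ̂, B = 1σ̂–2σ̂, A = 2σ̂–3σ̂, * = beyond 3σ̂; sign = side of CL): 1:-B, 2:-C, 3:-A, 4:-A, 5:+B, 6:+C, 7:+C, 8:-C, 9:-C, 10:+C, 11:+B, 12:+C, 13:-C, 14:-B, 15:+C
Rule 2 (two of three consecutive points beyond the same 2σ limit) is satisfied at point 4.

rule 2 at point 4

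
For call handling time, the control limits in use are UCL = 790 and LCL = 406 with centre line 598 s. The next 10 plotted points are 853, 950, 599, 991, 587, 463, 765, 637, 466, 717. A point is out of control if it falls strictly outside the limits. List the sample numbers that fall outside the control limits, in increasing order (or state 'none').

Compare each point to [406, 790]: sample 1 = 853 > UCL; sample 2 = 950 > UCL; sample 4 = 991 > UCL.

1, 2, 4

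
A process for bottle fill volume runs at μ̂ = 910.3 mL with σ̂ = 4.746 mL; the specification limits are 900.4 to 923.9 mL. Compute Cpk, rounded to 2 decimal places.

Cpu = (USL − μ̂) / (3σ̂) = (923.9 − 910.3) / (3 × 4.746) = 0.9552; Cpl = (μ̂ − LSL) / (3σ̂) = (910.3 − 900.4) / (3 × 4.746) = 0.6953; Cpk = min(Cpu, Cpl) = 0.6953

0.70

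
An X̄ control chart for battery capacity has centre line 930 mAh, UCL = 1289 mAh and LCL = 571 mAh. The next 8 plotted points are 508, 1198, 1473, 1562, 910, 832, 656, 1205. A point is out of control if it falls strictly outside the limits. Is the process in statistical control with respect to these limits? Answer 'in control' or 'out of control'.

out of control

Compare each point to [571, 1289]: sample 1 = 508 < LCL; sample 3 = 1473 > UCL; sample 4 = 1562 > UCL.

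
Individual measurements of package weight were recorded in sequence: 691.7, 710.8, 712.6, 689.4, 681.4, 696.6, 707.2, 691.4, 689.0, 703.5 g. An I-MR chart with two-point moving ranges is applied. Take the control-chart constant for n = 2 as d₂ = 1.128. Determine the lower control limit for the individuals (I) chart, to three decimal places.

X̄ = (691.7 + 710.8 + 712.6 + 689.4 + 681.4 + 696.6 + 707.2 + 691.4 + 689.0 + 703.5) / 10 = 697.3600
Moving ranges: 19.1, 1.8, 23.2, 8.0, 15.2, 10.6, 15.8, 2.4, 14.5; M̄R̄ = 110.6000 / 9 = 12.2889
LCL = X̄ − 3·M̄R̄/d₂ = 697.3600 − 3 × 12.2889 / 1.128 = 664.6768

664.677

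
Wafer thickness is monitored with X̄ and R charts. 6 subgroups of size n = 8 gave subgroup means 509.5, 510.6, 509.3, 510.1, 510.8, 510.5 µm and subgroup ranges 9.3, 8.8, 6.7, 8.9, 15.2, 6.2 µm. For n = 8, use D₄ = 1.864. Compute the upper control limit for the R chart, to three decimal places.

17.118

R̄ = (9.3 + 8.8 + 6.7 + 8.9 + 15.2 + 6.2) / 6 = 55.1000 / 6 = 9.1833
UCL_R = D₄·R̄ = 1.864 × 9.1833 = 17.1177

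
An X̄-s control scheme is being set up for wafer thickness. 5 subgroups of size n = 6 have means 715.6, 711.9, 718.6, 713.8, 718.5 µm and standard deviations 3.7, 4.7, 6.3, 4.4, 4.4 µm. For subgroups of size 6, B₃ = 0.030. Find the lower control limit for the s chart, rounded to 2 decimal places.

0.14

s̄ = (3.7 + 4.7 + 6.3 + 4.4 + 4.4) / 5 = 4.7000
LCL_s = B₃·s̄ = 0.030 × 4.7000 = 0.1410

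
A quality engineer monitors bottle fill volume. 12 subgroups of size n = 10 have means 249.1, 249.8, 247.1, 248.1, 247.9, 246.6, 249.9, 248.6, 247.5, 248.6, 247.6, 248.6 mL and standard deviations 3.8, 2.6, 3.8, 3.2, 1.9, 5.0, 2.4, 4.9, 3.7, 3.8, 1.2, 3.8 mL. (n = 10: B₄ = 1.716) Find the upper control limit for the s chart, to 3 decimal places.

s̄ = (3.8 + 2.6 + 3.8 + 3.2 + 1.9 + 5.0 + 2.4 + 4.9 + 3.7 + 3.8 + 1.2 + 3.8) / 12 = 3.3417
UCL_s = B₄·s̄ = 1.716 × 3.3417 = 5.7343

5.734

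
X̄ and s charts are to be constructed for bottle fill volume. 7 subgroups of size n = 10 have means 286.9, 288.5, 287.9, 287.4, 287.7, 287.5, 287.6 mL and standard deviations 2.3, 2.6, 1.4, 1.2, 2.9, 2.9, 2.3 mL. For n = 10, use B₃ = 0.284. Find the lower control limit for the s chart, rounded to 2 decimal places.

s̄ = (2.3 + 2.6 + 1.4 + 1.2 + 2.9 + 2.9 + 2.3) / 7 = 2.2286
LCL_s = B₃·s̄ = 0.284 × 2.2286 = 0.6329

0.63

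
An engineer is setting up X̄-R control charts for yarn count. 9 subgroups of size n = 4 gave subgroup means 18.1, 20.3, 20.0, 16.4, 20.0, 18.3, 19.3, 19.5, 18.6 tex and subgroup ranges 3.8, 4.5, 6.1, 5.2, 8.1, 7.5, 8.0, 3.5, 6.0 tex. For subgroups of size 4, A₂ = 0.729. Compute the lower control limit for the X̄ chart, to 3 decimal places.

14.676

X̄̄ = (18.1 + 20.3 + 20.0 + 16.4 + 20.0 + 18.3 + 19.3 + 19.5 + 18.6) / 9 = 170.5000 / 9 = 18.9444
R̄ = (3.8 + 4.5 + 6.1 + 5.2 + 8.1 + 7.5 + 8.0 + 3.5 + 6.0) / 9 = 52.7000 / 9 = 5.8556
LCL = X̄̄ − A₂·R̄ = 18.9444 − 0.729 × 5.8556 = 14.6757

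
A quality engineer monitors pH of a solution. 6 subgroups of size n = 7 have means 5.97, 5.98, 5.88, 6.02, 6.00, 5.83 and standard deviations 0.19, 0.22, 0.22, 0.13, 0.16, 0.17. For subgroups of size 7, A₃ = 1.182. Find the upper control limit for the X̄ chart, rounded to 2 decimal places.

X̄̄ = (5.97 + 5.98 + 5.88 + 6.02 + 6.00 + 5.83) / 6 = 5.9467
s̄ = (0.19 + 0.22 + 0.22 + 0.13 + 0.16 + 0.17) / 6 = 0.1817
UCL = X̄̄ + A₃·s̄ = 5.9467 + 1.182 × 0.1817 = 6.1614

6.16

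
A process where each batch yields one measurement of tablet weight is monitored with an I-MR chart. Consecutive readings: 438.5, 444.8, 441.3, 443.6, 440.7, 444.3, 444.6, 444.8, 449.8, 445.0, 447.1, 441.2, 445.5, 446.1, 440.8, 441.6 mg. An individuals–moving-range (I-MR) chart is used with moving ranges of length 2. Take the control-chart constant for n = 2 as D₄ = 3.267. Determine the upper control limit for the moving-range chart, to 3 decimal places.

10.433

Moving ranges: 6.3, 3.5, 2.3, 2.9, 3.6, 0.3, 0.2, 5.0, 4.8, 2.1, 5.9, 4.3, 0.6, 5.3, 0.8; M̄R̄ = 47.9000 / 15 = 3.1933
UCL_MR = D₄·M̄R̄ = 3.267 × 3.1933 = 10.4326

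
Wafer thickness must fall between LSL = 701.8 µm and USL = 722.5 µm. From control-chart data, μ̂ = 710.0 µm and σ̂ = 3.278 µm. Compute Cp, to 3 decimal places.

1.052

Cp = (USL − LSL) / (6σ̂) = (722.5 − 701.8) / (6 × 3.278) = 20.7000 / 19.6680 = 1.0525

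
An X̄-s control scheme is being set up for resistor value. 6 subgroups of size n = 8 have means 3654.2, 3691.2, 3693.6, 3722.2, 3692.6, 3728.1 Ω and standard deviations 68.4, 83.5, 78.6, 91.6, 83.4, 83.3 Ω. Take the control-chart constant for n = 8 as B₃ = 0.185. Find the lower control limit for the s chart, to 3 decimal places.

s̄ = (68.4 + 83.5 + 78.6 + 91.6 + 83.4 + 83.3) / 6 = 81.4667
LCL_s = B₃·s̄ = 0.185 × 81.4667 = 15.0713

15.071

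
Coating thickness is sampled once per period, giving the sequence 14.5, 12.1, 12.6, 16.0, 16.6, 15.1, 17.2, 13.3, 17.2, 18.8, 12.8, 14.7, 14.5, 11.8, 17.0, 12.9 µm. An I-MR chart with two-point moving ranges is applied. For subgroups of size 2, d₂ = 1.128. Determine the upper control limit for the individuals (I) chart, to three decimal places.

X̄ = (14.5 + 12.1 + 12.6 + 16.0 + 16.6 + 15.1 + 17.2 + 13.3 + 17.2 + 18.8 + 12.8 + 14.7 + 14.5 + 11.8 + 17.0 + 12.9) / 16 = 14.8187
Moving ranges: 2.4, 0.5, 3.4, 0.6, 1.5, 2.1, 3.9, 3.9, 1.6, 6.0, 1.9, 0.2, 2.7, 5.2, 4.1; M̄R̄ = 40.0000 / 15 = 2.6667
UCL = X̄ + 3·M̄R̄/d₂ = 14.8187 + 3 × 2.6667 / 1.128 = 21.9109

21.911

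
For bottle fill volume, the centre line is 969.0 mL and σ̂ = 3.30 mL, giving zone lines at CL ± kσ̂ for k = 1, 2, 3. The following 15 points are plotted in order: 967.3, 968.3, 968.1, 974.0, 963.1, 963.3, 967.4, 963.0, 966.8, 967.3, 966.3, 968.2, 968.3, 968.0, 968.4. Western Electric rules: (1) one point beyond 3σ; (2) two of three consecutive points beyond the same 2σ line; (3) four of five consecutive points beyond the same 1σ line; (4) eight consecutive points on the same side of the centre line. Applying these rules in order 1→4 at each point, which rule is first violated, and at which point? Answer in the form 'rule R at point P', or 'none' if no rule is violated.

Zone of each point (C = within 1σ̂, B = 1σ̂–2σ̂, A = 2σ̂–3σ̂, * = beyond 3σ̂; sign = side of CL): 1:-C, 2:-C, 3:-C, 4:+B, 5:-B, 6:-B, 7:-C, 8:-B, 9:-C, 10:-C, 11:-C, 12:-C, 13:-C, 14:-C, 15:-C
Rule 4 (eight consecutive points on the same side of the centre line) is satisfied at point 12.

rule 4 at point 12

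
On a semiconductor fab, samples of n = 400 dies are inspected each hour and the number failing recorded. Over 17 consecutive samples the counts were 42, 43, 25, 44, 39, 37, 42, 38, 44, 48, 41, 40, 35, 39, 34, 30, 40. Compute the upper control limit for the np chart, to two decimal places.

56.66

p̄ = Σdᵢ / (k·n) = 661 / (17 × 400) = 0.09721
UCL = np̄ + 3·√(np̄(1−p̄)) = 38.8824 + 3 × √(38.8824×0.90279) = 38.8824 + 3 × 5.9248 = 56.6566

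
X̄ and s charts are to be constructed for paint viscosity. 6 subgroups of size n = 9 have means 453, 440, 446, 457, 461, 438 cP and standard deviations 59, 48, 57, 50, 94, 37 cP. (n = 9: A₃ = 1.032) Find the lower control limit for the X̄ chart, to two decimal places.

X̄̄ = (453 + 440 + 446 + 457 + 461 + 438) / 6 = 449.1667
s̄ = (59 + 48 + 57 + 50 + 94 + 37) / 6 = 57.5000
LCL = X̄̄ − A₃·s̄ = 449.1667 − 1.032 × 57.5000 = 389.8267

389.83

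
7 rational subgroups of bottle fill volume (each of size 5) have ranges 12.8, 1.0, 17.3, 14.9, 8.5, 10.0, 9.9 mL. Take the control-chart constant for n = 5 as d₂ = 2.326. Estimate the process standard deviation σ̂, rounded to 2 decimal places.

R̄ = (12.8 + 1.0 + 17.3 + 14.9 + 8.5 + 10.0 + 9.9) / 7 = 10.6286
σ̂ = R̄ / d₂ = 10.6286 / 2.326 = 4.5695

4.57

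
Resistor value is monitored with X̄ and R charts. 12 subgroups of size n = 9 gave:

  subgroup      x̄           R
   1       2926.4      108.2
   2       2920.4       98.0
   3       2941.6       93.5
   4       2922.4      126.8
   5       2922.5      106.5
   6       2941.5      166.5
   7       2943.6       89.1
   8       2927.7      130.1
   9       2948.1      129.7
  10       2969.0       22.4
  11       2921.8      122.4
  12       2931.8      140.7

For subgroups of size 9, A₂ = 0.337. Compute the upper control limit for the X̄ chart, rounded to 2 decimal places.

2972.19

X̄̄ = (2926.4 + 2920.4 + 2941.6 + 2922.4 + 2922.5 + 2941.5 + 2943.6 + 2927.7 + 2948.1 + 2969.0 + 2921.8 + 2931.8) / 12 = 35216.8000 / 12 = 2934.7333
R̄ = (108.2 + 98.0 + 93.5 + 126.8 + 106.5 + 166.5 + 89.1 + 130.1 + 129.7 + 22.4 + 122.4 + 140.7) / 12 = 1333.9000 / 12 = 111.1583
UCL = X̄̄ + A₂·R̄ = 2934.7333 + 0.337 × 111.1583 = 2972.1937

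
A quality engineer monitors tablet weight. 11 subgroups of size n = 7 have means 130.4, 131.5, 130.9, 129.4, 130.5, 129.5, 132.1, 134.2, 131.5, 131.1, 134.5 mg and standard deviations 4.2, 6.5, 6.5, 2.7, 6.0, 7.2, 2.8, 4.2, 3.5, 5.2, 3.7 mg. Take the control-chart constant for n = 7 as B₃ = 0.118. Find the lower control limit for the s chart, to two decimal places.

s̄ = (4.2 + 6.5 + 6.5 + 2.7 + 6.0 + 7.2 + 2.8 + 4.2 + 3.5 + 5.2 + 3.7) / 11 = 4.7727
LCL_s = B₃·s̄ = 0.118 × 4.7727 = 0.5632

0.56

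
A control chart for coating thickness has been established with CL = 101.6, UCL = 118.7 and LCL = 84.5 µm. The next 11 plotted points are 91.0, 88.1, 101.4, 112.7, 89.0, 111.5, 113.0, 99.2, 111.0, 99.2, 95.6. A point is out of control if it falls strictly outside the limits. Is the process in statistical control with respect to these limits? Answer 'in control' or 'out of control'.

All 11 points lie within [84.5, 118.7].

in control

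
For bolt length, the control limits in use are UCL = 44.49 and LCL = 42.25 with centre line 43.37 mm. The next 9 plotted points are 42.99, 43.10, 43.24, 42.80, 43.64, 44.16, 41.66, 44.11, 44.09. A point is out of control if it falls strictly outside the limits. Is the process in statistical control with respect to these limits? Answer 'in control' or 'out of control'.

Compare each point to [42.25, 44.49]: sample 7 = 41.66 < LCL.

out of control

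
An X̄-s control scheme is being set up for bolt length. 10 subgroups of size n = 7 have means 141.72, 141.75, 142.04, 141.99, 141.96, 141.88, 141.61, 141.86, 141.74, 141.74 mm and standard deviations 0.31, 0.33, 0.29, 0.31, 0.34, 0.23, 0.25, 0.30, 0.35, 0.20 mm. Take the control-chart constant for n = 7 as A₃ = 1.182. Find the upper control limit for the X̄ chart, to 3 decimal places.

X̄̄ = (141.72 + 141.75 + 142.04 + 141.99 + 141.96 + 141.88 + 141.61 + 141.86 + 141.74 + 141.74) / 10 = 141.8290
s̄ = (0.31 + 0.33 + 0.29 + 0.31 + 0.34 + 0.23 + 0.25 + 0.30 + 0.35 + 0.20) / 10 = 0.2910
UCL = X̄̄ + A₃·s̄ = 141.8290 + 1.182 × 0.2910 = 142.1730

142.173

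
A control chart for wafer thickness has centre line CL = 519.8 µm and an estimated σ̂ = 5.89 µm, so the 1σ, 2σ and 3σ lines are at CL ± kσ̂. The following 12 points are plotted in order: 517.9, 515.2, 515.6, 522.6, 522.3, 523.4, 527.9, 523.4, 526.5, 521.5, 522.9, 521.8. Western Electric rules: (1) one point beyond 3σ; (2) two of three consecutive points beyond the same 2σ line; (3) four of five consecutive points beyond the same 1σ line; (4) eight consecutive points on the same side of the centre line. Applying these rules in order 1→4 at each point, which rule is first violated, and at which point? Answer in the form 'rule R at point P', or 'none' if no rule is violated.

Zone of each point (C = within 1σ̂, B = 1σ̂–2σ̂, A = 2σ̂–3σ̂, * = beyond 3σ̂; sign = side of CL): 1:-C, 2:-C, 3:-C, 4:+C, 5:+C, 6:+C, 7:+B, 8:+C, 9:+B, 10:+C, 11:+C, 12:+C
Rule 4 (eight consecutive points on the same side of the centre line) is satisfied at point 11.

rule 4 at point 11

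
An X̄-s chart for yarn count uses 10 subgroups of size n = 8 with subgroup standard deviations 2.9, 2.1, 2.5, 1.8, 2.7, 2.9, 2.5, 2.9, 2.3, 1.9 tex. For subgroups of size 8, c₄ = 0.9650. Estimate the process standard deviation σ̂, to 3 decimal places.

s̄ = (2.9 + 2.1 + 2.5 + 1.8 + 2.7 + 2.9 + 2.5 + 2.9 + 2.3 + 1.9) / 10 = 2.4500
σ̂ = s̄ / c₄ = 2.4500 / 0.9650 = 2.5389

2.539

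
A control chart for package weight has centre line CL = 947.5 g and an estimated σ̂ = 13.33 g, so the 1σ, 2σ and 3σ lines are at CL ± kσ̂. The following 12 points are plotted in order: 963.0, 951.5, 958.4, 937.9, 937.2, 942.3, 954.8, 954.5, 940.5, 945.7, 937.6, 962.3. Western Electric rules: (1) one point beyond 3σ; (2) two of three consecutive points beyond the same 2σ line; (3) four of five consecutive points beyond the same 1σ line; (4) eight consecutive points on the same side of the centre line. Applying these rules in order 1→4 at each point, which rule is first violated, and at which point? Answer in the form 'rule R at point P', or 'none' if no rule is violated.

none

Zone of each point (C = within 1σ̂, B = 1σ̂–2σ̂, A = 2σ̂–3σ̂, * = beyond 3σ̂; sign = side of CL): 1:+B, 2:+C, 3:+C, 4:-C, 5:-C, 6:-C, 7:+C, 8:+C, 9:-C, 10:-C, 11:-C, 12:+B
No rule fires across all 12 points.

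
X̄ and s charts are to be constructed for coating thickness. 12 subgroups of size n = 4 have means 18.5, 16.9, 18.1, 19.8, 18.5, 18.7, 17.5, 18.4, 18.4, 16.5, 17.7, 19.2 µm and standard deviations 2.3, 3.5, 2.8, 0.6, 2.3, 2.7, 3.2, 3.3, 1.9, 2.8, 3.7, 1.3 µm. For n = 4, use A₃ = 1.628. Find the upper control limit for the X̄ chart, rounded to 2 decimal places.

X̄̄ = (18.5 + 16.9 + 18.1 + 19.8 + 18.5 + 18.7 + 17.5 + 18.4 + 18.4 + 16.5 + 17.7 + 19.2) / 12 = 18.1833
s̄ = (2.3 + 3.5 + 2.8 + 0.6 + 2.3 + 2.7 + 3.2 + 3.3 + 1.9 + 2.8 + 3.7 + 1.3) / 12 = 2.5333
UCL = X̄̄ + A₃·s̄ = 18.1833 + 1.628 × 2.5333 = 22.3076

22.31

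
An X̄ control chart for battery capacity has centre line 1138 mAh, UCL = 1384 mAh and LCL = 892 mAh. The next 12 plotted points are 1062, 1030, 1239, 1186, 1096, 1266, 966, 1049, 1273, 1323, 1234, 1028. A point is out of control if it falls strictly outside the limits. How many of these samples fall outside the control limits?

All 12 points lie within [892, 1384].

0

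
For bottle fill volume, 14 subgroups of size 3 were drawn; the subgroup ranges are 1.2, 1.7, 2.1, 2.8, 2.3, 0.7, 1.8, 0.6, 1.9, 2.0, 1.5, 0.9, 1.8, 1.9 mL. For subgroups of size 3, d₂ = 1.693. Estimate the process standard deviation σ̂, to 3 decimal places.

0.979

R̄ = (1.2 + 1.7 + 2.1 + 2.8 + 2.3 + 0.7 + 1.8 + 0.6 + 1.9 + 2.0 + 1.5 + 0.9 + 1.8 + 1.9) / 14 = 1.6571
σ̂ = R̄ / d₂ = 1.6571 / 1.693 = 0.9788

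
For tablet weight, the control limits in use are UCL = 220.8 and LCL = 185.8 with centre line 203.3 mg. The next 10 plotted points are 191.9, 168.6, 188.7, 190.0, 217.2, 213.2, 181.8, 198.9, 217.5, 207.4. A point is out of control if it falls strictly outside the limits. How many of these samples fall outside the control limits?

2

Compare each point to [185.8, 220.8]: sample 2 = 168.6 < LCL; sample 7 = 181.8 < LCL.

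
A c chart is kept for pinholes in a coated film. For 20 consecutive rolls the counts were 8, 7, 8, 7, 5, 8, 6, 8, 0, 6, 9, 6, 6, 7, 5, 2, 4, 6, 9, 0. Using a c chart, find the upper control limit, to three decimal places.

13.106

c̄ = (8 + 7 + 8 + 7 + 5 + 8 + 6 + 8 + 0 + 6 + 9 + 6 + 6 + 7 + 5 + 2 + 4 + 6 + 9 + 0) / 20 = 117 / 20 = 5.8500
UCL = c̄ + 3√c̄ = 5.8500 + 3 × √5.8500 = 5.8500 + 3 × 2.4187 = 13.1060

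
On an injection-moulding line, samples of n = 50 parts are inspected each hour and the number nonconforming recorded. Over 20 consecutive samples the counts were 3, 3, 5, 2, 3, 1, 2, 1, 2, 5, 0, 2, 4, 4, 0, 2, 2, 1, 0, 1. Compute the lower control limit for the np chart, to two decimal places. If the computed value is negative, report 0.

p̄ = Σdᵢ / (k·n) = 43 / (20 × 50) = 0.04300
LCL = np̄ − 3·√(np̄(1−p̄)) = 2.1500 − 3 × 1.4344 = -2.1532 → 0 (negative, so LCL = 0)

0.00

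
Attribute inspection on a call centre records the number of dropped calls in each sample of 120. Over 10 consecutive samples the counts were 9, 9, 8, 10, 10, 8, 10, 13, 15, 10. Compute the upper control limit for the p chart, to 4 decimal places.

0.1614

p̄ = Σdᵢ / (k·n) = 102 / (10 × 120) = 0.08500
UCL = p̄ + 3·√(p̄(1−p̄)/n) = 0.08500 + 3 × √(0.08500×0.91500/120) = 0.08500 + 3 × 0.02546 = 0.16137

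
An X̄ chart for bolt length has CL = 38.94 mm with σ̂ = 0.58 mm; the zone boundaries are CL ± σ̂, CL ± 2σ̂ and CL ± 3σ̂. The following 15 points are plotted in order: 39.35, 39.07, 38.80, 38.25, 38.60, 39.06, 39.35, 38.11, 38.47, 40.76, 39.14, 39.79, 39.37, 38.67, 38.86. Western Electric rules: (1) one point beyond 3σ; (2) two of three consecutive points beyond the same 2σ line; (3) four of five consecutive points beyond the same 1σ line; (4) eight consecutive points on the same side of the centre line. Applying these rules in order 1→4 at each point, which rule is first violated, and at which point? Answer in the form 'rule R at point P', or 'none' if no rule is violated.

Zone of each point (C = within 1σ̂, B = 1σ̂–2σ̂, A = 2σ̂–3σ̂, * = beyond 3σ̂; sign = side of CL): 1:+C, 2:+C, 3:-C, 4:-B, 5:-C, 6:+C, 7:+C, 8:-B, 9:-C, 10:+*, 11:+C, 12:+B, 13:+C, 14:-C, 15:-C
Rule 1 (one point beyond the 3σ limits) is satisfied at point 10.

rule 1 at point 10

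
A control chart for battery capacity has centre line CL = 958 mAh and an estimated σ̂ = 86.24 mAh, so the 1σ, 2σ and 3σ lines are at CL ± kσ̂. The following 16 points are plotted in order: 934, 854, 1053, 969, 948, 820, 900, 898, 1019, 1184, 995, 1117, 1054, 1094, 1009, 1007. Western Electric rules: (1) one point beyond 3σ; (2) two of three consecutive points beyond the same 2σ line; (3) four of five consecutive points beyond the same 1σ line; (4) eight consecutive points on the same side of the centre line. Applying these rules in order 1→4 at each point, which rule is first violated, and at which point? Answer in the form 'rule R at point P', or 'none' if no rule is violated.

Zone of each point (C = within 1σ̂, B = 1σ̂–2σ̂, A = 2σ̂–3σ̂, * = beyond 3σ̂; sign = side of CL): 1:-C, 2:-B, 3:+B, 4:+C, 5:-C, 6:-B, 7:-C, 8:-C, 9:+C, 10:+A, 11:+C, 12:+B, 13:+B, 14:+B, 15:+C, 16:+C
Rule 3 (four of five consecutive points beyond the same 1σ limit) is satisfied at point 14.

rule 3 at point 14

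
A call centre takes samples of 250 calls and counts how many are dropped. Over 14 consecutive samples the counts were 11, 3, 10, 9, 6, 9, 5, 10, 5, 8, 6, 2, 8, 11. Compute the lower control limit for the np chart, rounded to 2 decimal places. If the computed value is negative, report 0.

0.00

p̄ = Σdᵢ / (k·n) = 103 / (14 × 250) = 0.02943
LCL = np̄ − 3·√(np̄(1−p̄)) = 7.3571 − 3 × 2.6722 = -0.6594 → 0 (negative, so LCL = 0)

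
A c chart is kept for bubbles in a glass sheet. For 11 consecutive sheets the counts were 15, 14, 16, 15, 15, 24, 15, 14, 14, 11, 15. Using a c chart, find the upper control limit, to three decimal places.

26.997

c̄ = (15 + 14 + 16 + 15 + 15 + 24 + 15 + 14 + 14 + 11 + 15) / 11 = 168 / 11 = 15.2727
UCL = c̄ + 3√c̄ = 15.2727 + 3 × √15.2727 = 15.2727 + 3 × 3.9080 = 26.9968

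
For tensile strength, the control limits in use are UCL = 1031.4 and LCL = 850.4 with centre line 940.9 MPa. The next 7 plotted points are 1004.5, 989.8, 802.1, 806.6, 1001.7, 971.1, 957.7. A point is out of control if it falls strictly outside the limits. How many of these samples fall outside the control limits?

2

Compare each point to [850.4, 1031.4]: sample 3 = 802.1 < LCL; sample 4 = 806.6 < LCL.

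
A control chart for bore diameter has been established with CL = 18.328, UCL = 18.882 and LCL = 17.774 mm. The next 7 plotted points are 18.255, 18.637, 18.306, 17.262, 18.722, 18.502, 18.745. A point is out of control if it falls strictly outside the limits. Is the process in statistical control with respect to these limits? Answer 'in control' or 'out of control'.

Compare each point to [17.774, 18.882]: sample 4 = 17.262 < LCL.

out of control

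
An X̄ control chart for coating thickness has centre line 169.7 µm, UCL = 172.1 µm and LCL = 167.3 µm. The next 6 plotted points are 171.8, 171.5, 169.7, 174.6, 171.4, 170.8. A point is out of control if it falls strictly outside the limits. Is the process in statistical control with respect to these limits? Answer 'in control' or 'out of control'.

Compare each point to [167.3, 172.1]: sample 4 = 174.6 > UCL.

out of control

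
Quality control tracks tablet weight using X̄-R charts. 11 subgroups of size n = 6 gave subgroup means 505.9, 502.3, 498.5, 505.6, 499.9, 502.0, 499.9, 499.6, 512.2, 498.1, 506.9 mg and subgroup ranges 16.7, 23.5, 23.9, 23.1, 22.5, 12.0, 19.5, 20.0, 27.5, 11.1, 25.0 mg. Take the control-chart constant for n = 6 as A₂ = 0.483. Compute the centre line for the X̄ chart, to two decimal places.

X̄̄ = (505.9 + 502.3 + 498.5 + 505.6 + 499.9 + 502.0 + 499.9 + 499.6 + 512.2 + 498.1 + 506.9) / 11 = 5530.9000 / 11 = 502.8091
CL = X̄̄ = 502.8091

502.81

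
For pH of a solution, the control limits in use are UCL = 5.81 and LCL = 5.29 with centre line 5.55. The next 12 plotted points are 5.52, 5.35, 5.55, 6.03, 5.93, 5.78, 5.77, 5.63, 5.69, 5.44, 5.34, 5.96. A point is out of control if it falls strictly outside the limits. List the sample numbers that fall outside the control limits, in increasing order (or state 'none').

4, 5, 12

Compare each point to [5.29, 5.81]: sample 4 = 6.03 > UCL; sample 5 = 5.93 > UCL; sample 12 = 5.96 > UCL.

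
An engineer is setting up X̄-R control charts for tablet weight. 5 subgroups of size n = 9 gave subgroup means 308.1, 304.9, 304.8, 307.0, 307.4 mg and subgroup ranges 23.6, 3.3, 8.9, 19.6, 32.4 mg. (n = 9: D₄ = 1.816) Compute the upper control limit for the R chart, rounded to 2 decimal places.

31.89

R̄ = (23.6 + 3.3 + 8.9 + 19.6 + 32.4) / 5 = 87.8000 / 5 = 17.5600
UCL_R = D₄·R̄ = 1.816 × 17.5600 = 31.8890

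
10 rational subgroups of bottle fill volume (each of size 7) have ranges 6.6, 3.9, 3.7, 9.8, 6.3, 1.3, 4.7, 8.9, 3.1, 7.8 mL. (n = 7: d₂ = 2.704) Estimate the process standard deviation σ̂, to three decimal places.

R̄ = (6.6 + 3.9 + 3.7 + 9.8 + 6.3 + 1.3 + 4.7 + 8.9 + 3.1 + 7.8) / 10 = 5.6100
σ̂ = R̄ / d₂ = 5.6100 / 2.704 = 2.0747

2.075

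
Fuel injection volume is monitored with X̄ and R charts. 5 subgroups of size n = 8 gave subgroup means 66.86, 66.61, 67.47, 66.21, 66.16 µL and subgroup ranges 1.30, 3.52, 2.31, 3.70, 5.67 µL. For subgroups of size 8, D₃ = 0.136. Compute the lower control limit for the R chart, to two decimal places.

0.45

R̄ = (1.30 + 3.52 + 2.31 + 3.70 + 5.67) / 5 = 16.5000 / 5 = 3.3000
LCL_R = D₃·R̄ = 0.136 × 3.3000 = 0.4488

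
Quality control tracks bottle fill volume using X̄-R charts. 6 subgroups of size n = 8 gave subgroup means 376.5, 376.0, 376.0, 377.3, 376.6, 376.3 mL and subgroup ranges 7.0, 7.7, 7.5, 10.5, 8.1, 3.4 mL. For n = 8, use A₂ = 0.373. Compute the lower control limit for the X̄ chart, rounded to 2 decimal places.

X̄̄ = (376.5 + 376.0 + 376.0 + 377.3 + 376.6 + 376.3) / 6 = 2258.7000 / 6 = 376.4500
R̄ = (7.0 + 7.7 + 7.5 + 10.5 + 8.1 + 3.4) / 6 = 44.2000 / 6 = 7.3667
LCL = X̄̄ − A₂·R̄ = 376.4500 − 0.373 × 7.3667 = 373.7022

373.70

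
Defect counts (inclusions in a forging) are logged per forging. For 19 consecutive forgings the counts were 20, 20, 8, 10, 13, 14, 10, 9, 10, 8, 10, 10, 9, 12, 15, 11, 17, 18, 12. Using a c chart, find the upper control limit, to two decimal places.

c̄ = (20 + 20 + 8 + 10 + 13 + 14 + 10 + 9 + 10 + 8 + 10 + 10 + 9 + 12 + 15 + 11 + 17 + 18 + 12) / 19 = 236 / 19 = 12.4211
UCL = c̄ + 3√c̄ = 12.4211 + 3 × √12.4211 = 12.4211 + 3 × 3.5244 = 22.9941

22.99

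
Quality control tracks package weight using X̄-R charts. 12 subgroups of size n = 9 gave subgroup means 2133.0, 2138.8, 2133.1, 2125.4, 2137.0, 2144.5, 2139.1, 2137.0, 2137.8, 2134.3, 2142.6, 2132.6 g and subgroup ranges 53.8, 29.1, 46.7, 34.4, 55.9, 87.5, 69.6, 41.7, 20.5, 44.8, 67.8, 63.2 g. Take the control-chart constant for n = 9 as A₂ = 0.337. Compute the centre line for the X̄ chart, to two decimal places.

2136.27

X̄̄ = (2133.0 + 2138.8 + 2133.1 + 2125.4 + 2137.0 + 2144.5 + 2139.1 + 2137.0 + 2137.8 + 2134.3 + 2142.6 + 2132.6) / 12 = 25635.2000 / 12 = 2136.2667
CL = X̄̄ = 2136.2667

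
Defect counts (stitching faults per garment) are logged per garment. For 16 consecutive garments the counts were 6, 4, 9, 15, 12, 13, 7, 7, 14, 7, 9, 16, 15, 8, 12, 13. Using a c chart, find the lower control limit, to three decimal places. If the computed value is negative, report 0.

c̄ = (6 + 4 + 9 + 15 + 12 + 13 + 7 + 7 + 14 + 7 + 9 + 16 + 15 + 8 + 12 + 13) / 16 = 167 / 16 = 10.4375
LCL = c̄ − 3√c̄ = 10.4375 − 3 × 3.2307 = 0.7454

0.745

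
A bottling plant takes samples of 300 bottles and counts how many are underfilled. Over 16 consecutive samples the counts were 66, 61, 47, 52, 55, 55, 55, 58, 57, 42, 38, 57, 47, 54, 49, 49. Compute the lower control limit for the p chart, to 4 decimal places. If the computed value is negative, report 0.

p̄ = Σdᵢ / (k·n) = 842 / (16 × 300) = 0.17542
LCL = p̄ − 3·√(p̄(1−p̄)/n) = 0.17542 − 3 × 0.02196 = 0.10954

0.1095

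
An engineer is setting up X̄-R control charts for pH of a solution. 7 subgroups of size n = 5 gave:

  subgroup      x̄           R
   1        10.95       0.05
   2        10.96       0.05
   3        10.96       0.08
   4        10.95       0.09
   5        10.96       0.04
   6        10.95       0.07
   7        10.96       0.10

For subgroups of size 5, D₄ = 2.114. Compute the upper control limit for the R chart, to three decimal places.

0.145

R̄ = (0.05 + 0.05 + 0.08 + 0.09 + 0.04 + 0.07 + 0.10) / 7 = 0.4800 / 7 = 0.0686
UCL_R = D₄·R̄ = 2.114 × 0.0686 = 0.1450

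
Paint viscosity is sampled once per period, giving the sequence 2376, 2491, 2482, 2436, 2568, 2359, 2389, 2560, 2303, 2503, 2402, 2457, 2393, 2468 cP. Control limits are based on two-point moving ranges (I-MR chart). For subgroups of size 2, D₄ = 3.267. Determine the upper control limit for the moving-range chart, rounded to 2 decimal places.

Moving ranges: 115, 9, 46, 132, 209, 30, 171, 257, 200, 101, 55, 64, 75; M̄R̄ = 1464.0000 / 13 = 112.6154
UCL_MR = D₄·M̄R̄ = 3.267 × 112.6154 = 367.9145

367.91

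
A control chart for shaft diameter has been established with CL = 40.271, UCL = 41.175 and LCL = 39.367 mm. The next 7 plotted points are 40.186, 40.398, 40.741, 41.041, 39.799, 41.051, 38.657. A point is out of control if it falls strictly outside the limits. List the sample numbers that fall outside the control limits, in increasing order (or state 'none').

7

Compare each point to [39.367, 41.175]: sample 7 = 38.657 < LCL.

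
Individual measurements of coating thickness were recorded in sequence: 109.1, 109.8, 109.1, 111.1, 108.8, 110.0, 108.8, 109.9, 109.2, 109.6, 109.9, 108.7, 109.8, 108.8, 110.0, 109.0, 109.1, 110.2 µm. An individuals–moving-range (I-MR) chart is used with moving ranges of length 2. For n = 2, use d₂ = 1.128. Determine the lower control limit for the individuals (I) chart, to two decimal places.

106.79

X̄ = (109.1 + 109.8 + 109.1 + 111.1 + 108.8 + 110.0 + 108.8 + 109.9 + 109.2 + 109.6 + 109.9 + 108.7 + 109.8 + 108.8 + 110.0 + 109.0 + 109.1 + 110.2) / 18 = 109.4944
Moving ranges: 0.7, 0.7, 2.0, 2.3, 1.2, 1.2, 1.1, 0.7, 0.4, 0.3, 1.2, 1.1, 1.0, 1.2, 1.0, 0.1, 1.1; M̄R̄ = 17.3000 / 17 = 1.0176
LCL = X̄ − 3·M̄R̄/d₂ = 109.4944 − 3 × 1.0176 / 1.128 = 106.7879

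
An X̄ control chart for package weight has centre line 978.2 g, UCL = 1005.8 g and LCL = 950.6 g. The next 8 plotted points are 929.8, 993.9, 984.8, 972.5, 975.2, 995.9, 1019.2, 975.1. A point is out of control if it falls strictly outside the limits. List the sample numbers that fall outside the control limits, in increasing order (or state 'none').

Compare each point to [950.6, 1005.8]: sample 1 = 929.8 < LCL; sample 7 = 1019.2 > UCL.

1, 7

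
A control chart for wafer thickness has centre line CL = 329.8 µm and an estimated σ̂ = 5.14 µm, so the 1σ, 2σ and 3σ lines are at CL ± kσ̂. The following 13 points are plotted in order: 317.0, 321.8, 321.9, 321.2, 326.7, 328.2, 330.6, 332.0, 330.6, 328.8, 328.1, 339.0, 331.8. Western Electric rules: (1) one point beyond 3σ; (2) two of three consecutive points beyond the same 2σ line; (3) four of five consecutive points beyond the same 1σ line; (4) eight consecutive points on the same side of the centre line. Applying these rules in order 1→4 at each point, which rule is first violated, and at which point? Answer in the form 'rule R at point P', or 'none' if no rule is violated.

Zone of each point (C = within 1σ̂, B = 1σ̂–2σ̂, A = 2σ̂–3σ̂, * = beyond 3σ̂; sign = side of CL): 1:-A, 2:-B, 3:-B, 4:-B, 5:-C, 6:-C, 7:+C, 8:+C, 9:+C, 10:-C, 11:-C, 12:+B, 13:+C
Rule 3 (four of five consecutive points beyond the same 1σ limit) is satisfied at point 4.

rule 3 at point 4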